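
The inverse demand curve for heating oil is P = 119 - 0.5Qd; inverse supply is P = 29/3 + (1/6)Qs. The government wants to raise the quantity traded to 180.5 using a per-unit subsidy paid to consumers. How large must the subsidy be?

Required subsidy s = 11 per unit

At Q = 180.5, from the demand curve buyers pay Pb = 119 − 0.5·180.5 = 28.75; from the supply curve sellers need Ps = 29/3 + (1/6)·180.5 = 39.75.
The subsidy must fill the gap: s = Ps − Pb = 39.75 − 28.75 = 11.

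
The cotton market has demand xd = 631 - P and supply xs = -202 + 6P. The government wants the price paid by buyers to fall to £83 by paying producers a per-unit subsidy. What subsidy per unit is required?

Required subsidy s = £42 per unit

At a buyer price of 83, quantity demanded is 631 − 1·83 = 548.
Sellers supply 548 only when they receive Ps with -202 + 6·Ps = 548, i.e. Ps = 125.
s = Ps − Pb = 125 − 83 = 42.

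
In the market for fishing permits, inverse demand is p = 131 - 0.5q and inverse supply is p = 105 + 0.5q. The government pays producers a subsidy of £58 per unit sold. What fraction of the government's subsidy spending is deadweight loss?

Pre-subsidy: 131 - 0.5q = 105 + 0.5q gives q* = 26 and p* = 118.
With the subsidy, sellers receive ps = pb + 58 for each unit, where pb is the price buyers pay.
On the curves, pb = 131 - 0.5q and ps = 105 + 0.5q; the wedge ps − pb = 58 gives 105 + 0.5q − (131 - 0.5q) = 58, so q' = 84.
Then pb = 131 − 0.5·84 = 89 and ps = 105 + 0.5·84 = 147.
ΔCS = ½(26 + 84)(118 − 89) = 1595; ΔPS = ½(26 + 84)(147 − 118) = 1595.
Government spending = 58 × 84 = 4872.
DWL = ½ × 58 × (84 − 26) = 1682; fraction = 1682 / 4872 = 29/84.

DWL / government spending = 29/84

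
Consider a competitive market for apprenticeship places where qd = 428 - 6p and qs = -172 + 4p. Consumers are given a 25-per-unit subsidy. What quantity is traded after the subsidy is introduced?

Pre-subsidy: 428 - 6p = -172 + 4p gives p* = 60, q* = 68.
With the rebate, buyers effectively pay pb = ps − 25, where ps is the price sellers receive.
Demand in terms of ps becomes qd = 428 − 6(ps − 25) = 578 - 6ps. Setting this equal to supply: 578 - 6ps = -172 + 4ps, so ps = 75.
Buyers pay pb = 75 − 25 = 50; q' = -172 + 4·75 = 128.

q' = 128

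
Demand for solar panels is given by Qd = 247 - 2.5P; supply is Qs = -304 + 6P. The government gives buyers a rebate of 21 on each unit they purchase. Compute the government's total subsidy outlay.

Government cost = 2562

Pre-subsidy: 247 - 2.5P = -304 + 6P gives P* = 1102/17, Q* = 1444/17.
With the rebate, buyers effectively pay Pb = Ps − 21, where Ps is the price sellers receive.
Demand in terms of Ps becomes Qd = 247 − 2.5(Ps − 21) = 299.5 - 2.5Ps. Setting this equal to supply: 299.5 - 2.5Ps = -304 + 6Ps, so Ps = 71.
Buyers pay Pb = 71 − 21 = 50; Q' = -304 + 6·71 = 122.
Government outlay = subsidy × quantity = 21 × 122 = 2562.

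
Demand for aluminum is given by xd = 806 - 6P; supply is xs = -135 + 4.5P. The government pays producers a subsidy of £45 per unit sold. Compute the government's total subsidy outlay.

Government cost = £17280

Pre-subsidy: 806 - 6P = -135 + 4.5P gives P* = 1882/21, x* = 1878/7.
With the subsidy, sellers receive Ps = Pb + 45 for each unit, where Pb is the price buyers pay.
Supply in terms of Pb becomes xs = -135 + 4.5(Pb + 45) = 67.5 + 4.5Pb. Setting this equal to demand: 806 - 6Pb = 67.5 + 4.5Pb, so Pb = 211/3.
Sellers receive Ps = 211/3 + 45 = 346/3; x' = 806 − 6·(211/3) = 384.
Government outlay = subsidy × quantity = 45 × 384 = 17280.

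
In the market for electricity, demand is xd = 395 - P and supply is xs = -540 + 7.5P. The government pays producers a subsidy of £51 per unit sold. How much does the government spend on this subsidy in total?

Pre-subsidy: 395 - P = -540 + 7.5P gives P* = 110, x* = 285.
With the subsidy, sellers receive Ps = Pb + 51 for each unit, where Pb is the price buyers pay.
Supply in terms of Pb becomes xs = -540 + 7.5(Pb + 51) = -157.5 + 7.5Pb. Setting this equal to demand: 395 - Pb = -157.5 + 7.5Pb, so Pb = 65.
Sellers receive Ps = 65 + 51 = 116; x' = 395 − 1·65 = 330.
Government outlay = subsidy × quantity = 51 × 330 = 16830.

Government cost = £16830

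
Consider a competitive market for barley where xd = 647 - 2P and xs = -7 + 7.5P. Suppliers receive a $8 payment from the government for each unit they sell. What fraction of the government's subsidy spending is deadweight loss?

Pre-subsidy: 647 - 2P = -7 + 7.5P gives P* = 1308/19, x* = 9677/19.
With the subsidy, sellers receive Ps = Pb + 8 for each unit, where Pb is the price buyers pay.
Supply in terms of Pb becomes xs = -7 + 7.5(Pb + 8) = 53 + 7.5Pb. Setting this equal to demand: 647 - 2Pb = 53 + 7.5Pb, so Pb = 1188/19.
Sellers receive Ps = 1188/19 + 8 = 1340/19; x' = 647 − 2·(1188/19) = 9917/19.
ΔCS = ½(9677/19 + 9917/19)(1308/19 − 1188/19) = 1175640/361; ΔPS = ½(9677/19 + 9917/19)(1340/19 − 1308/19) = 313504/361.
Government spending = 8 × 9917/19 = 79336/19.
DWL = ½ × 8 × (9917/19 − 9677/19) = 960/19; fraction = (960/19) / (79336/19) = 120/9917.

DWL / government spending = 120/9917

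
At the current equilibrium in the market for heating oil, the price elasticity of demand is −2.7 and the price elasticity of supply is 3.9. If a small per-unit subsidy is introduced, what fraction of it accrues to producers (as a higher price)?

Producer share = 9/22

For a small subsidy around the equilibrium, the benefit split depends on the relative slopes, which at a point are proportional to the elasticities.
Buyer share = εs/(εs + |εd|) = 3.9/(3.9 + 2.7) = 13/22; seller share = |εd|/(εs + |εd|) = 9/22.
So producers capture 9/22 of the subsidy.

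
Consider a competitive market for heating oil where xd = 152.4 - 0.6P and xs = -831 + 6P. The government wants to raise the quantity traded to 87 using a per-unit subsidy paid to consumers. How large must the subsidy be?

At x = 87, invert demand for the buyer price: Pb = (152.4 − 87)/0.6 = 109; invert supply for the seller price: Ps = (87 − (-831))/6 = 153.
The subsidy must fill the gap: s = Ps − Pb = 153 − 109 = 44.

Required subsidy s = 44 per unit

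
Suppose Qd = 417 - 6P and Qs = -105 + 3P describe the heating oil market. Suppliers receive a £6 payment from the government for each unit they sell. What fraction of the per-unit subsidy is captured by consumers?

Pre-subsidy: 417 - 6P = -105 + 3P gives P* = 58, Q* = 69.
With the subsidy, sellers receive Ps = Pb + 6 for each unit, where Pb is the price buyers pay.
Supply in terms of Pb becomes Qs = -105 + 3(Pb + 6) = -87 + 3Pb. Setting this equal to demand: 417 - 6Pb = -87 + 3Pb, so Pb = 56.
Sellers receive Ps = 56 + 6 = 62; Q' = 417 − 6·56 = 81.
Buyers' price falls by P* − Pb = 58 − 56 = 2; sellers' price rises by Ps − P* = 62 − 58 = 4.
So consumers capture 2/6 = 1/3 of each unit of subsidy.

Consumer share = 1/3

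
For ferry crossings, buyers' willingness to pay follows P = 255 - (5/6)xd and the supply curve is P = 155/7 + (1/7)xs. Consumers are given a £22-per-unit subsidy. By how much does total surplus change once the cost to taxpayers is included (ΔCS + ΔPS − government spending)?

Pre-subsidy: 255 - (5/6)x = 155/7 + (1/7)x gives x* = 9780/41 and P* = 2305/41.
With the rebate, buyers effectively pay Pb = Ps − 22, where Ps is the price sellers receive.
On the curves, Pb = 255 - (5/6)x and Ps = 155/7 + (1/7)x; the wedge Ps − Pb = 22 gives 155/7 + (1/7)x − (255 - (5/6)x) = 22, so x' = 10704/41.
Then Pb = 255 − (5/6)·(10704/41) = 1535/41 and Ps = 155/7 + (1/7)·(10704/41) = 2437/41.
ΔCS = ½(9780/41 + 10704/41)(2305/41 − 1535/41) = 7886340/1681; ΔPS = ½(9780/41 + 10704/41)(2437/41 − 2305/41) = 1351944/1681.
Government spending = 22 × 10704/41 = 235488/41.
Net change = 7886340/1681 + 1351944/1681 − 235488/41 = -10164/41. The loss equals the DWL triangle ½·22·924/41.

Net change in total surplus = -10164/41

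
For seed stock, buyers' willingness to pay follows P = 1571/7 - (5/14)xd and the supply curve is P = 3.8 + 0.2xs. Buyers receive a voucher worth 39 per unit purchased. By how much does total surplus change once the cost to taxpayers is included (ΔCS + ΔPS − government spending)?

Pre-subsidy: 1571/7 - (5/14)x = 3.8 + 0.2x gives x* = 396 and P* = 83.
With the rebate, buyers effectively pay Pb = Ps − 39, where Ps is the price sellers receive.
On the curves, Pb = 1571/7 - (5/14)x and Ps = 3.8 + 0.2x; the wedge Ps − Pb = 39 gives 3.8 + 0.2x − (1571/7 - (5/14)x) = 39, so x' = 466.
Then Pb = 1571/7 − (5/14)·466 = 58 and Ps = 3.8 + 0.2·466 = 97.
ΔCS = ½(396 + 466)(83 − 58) = 10775; ΔPS = ½(396 + 466)(97 − 83) = 6034.
Government spending = 39 × 466 = 18174.
Net change = 10775 + 6034 − 18174 = -1365. The loss equals the DWL triangle ½·39·70.

Net change in total surplus = -1365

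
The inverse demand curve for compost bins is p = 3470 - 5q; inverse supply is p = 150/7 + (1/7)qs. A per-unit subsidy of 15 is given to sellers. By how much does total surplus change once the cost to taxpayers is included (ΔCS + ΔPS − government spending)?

Pre-subsidy: 3470 - 5q = 150/7 + (1/7)q gives q* = 6035/9 and p* = 1055/9.
With the subsidy, sellers receive ps = pb + 15 for each unit, where pb is the price buyers pay.
On the curves, pb = 3470 - 5q and ps = 150/7 + (1/7)q; the wedge ps − pb = 15 gives 150/7 + (1/7)q − (3470 - 5q) = 15, so q' = 24245/36.
Then pb = 3470 − 5·(24245/36) = 3695/36 and ps = 150/7 + (1/7)·(24245/36) = 4235/36.
ΔCS = ½(6035/9 + 24245/36)(1055/9 − 3695/36) = 8467375/864; ΔPS = ½(6035/9 + 24245/36)(4235/36 − 1055/9) = 241925/864.
Government spending = 15 × 24245/36 = 121225/12.
Net change = 8467375/864 + 241925/864 − 121225/12 = -21.875. The loss equals the DWL triangle ½·15·35/12.

Net change in total surplus = -21.875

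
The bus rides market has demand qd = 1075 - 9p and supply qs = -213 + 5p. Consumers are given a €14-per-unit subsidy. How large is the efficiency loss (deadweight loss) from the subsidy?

Pre-subsidy: 1075 - 9p = -213 + 5p gives p* = 92, q* = 247.
With the rebate, buyers effectively pay pb = ps − 14, where ps is the price sellers receive.
Demand in terms of ps becomes qd = 1075 − 9(ps − 14) = 1201 - 9ps. Setting this equal to supply: 1201 - 9ps = -213 + 5ps, so ps = 101.
Buyers pay pb = 101 − 14 = 87; q' = -213 + 5·101 = 292.
The subsidy expands output by 292 − 247 = 45 past the efficient level; on those units the gap between marginal cost and willingness to pay runs from 0 up to 14.
DWL = ½ × 14 × 45 = 315.

Deadweight loss = €315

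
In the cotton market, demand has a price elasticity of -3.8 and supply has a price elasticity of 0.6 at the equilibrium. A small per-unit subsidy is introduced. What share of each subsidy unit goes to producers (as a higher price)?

For a small subsidy around the equilibrium, the benefit split depends on the relative slopes, which at a point are proportional to the elasticities.
Buyer share = εs/(εs + |εd|) = 0.6/(0.6 + 3.8) = 3/22; seller share = |εd|/(εs + |εd|) = 19/22.
So producers capture 19/22 of the subsidy.

Producer share = 19/22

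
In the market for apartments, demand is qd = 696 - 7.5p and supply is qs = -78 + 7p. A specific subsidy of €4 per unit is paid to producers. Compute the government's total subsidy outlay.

Government cost = 35976/29

Pre-subsidy: 696 - 7.5p = -78 + 7p gives p* = 1548/29, q* = 8574/29.
With the subsidy, sellers receive ps = pb + 4 for each unit, where pb is the price buyers pay.
Supply in terms of pb becomes qs = -78 + 7(pb + 4) = -50 + 7pb. Setting this equal to demand: 696 - 7.5pb = -50 + 7pb, so pb = 1492/29.
Sellers receive ps = 1492/29 + 4 = 1608/29; q' = 696 − 7.5·(1492/29) = 8994/29.
Government outlay = subsidy × quantity = 4 × 8994/29 = 35976/29.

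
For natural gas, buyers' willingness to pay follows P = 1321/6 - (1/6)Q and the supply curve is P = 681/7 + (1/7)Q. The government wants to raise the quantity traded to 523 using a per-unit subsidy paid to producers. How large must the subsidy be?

Required subsidy s = 39 per unit

At Q = 523, from the demand curve buyers pay Pb = 1321/6 − (1/6)·523 = 133; from the supply curve sellers need Ps = 681/7 + (1/7)·523 = 172.
The subsidy must fill the gap: s = Ps − Pb = 172 − 133 = 39.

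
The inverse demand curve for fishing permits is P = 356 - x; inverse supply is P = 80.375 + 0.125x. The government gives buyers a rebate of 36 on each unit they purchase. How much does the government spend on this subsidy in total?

Pre-subsidy: 356 - x = 80.375 + 0.125x gives x* = 245 and P* = 111.
With the rebate, buyers effectively pay Pb = Ps − 36, where Ps is the price sellers receive.
On the curves, Pb = 356 - x and Ps = 80.375 + 0.125x; the wedge Ps − Pb = 36 gives 80.375 + 0.125x − (356 - x) = 36, so x' = 277.
Then Pb = 356 − 1·277 = 79 and Ps = 80.375 + 0.125·277 = 115.
Government outlay = subsidy × quantity = 36 × 277 = 9972.

Government cost = 9972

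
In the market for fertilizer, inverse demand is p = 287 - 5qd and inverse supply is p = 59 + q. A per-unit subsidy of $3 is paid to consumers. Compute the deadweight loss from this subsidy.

Pre-subsidy: 287 - 5q = 59 + q gives q* = 38 and p* = 97.
With the rebate, buyers effectively pay pb = ps − 3, where ps is the price sellers receive.
On the curves, pb = 287 - 5q and ps = 59 + q; the wedge ps − pb = 3 gives 59 + q − (287 - 5q) = 3, so q' = 38.5.
Then pb = 287 − 5·38.5 = 94.5 and ps = 59 + 1·38.5 = 97.5.
The subsidy expands output by 38.5 − 38 = 0.5 past the efficient level; on those units the gap between marginal cost and willingness to pay runs from 0 up to 3.
DWL = ½ × 3 × 0.5 = 0.75.

Deadweight loss = $0.75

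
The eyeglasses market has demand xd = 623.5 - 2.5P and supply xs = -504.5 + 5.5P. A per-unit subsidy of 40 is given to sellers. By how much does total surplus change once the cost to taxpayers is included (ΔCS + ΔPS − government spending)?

Pre-subsidy: 623.5 - 2.5P = -504.5 + 5.5P gives P* = 141, x* = 271.
With the subsidy, sellers receive Ps = Pb + 40 for each unit, where Pb is the price buyers pay.
Supply in terms of Pb becomes xs = -504.5 + 5.5(Pb + 40) = -284.5 + 5.5Pb. Setting this equal to demand: 623.5 - 2.5Pb = -284.5 + 5.5Pb, so Pb = 113.5.
Sellers receive Ps = 113.5 + 40 = 153.5; x' = 623.5 − 2.5·113.5 = 339.75.
ΔCS = ½(271 + 339.75)(141 − 113.5) = 8397.8125; ΔPS = ½(271 + 339.75)(153.5 − 141) = 3817.1875.
Government spending = 40 × 339.75 = 13590.
Net change = 8397.8125 + 3817.1875 − 13590 = -1375. The loss equals the DWL triangle ½·40·68.75.

Net change in total surplus = -1375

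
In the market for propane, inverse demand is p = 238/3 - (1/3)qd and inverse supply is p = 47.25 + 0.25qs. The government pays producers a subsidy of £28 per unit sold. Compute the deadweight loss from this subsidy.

Deadweight loss = £672

Pre-subsidy: 238/3 - (1/3)q = 47.25 + 0.25q gives q* = 55 and p* = 61.
With the subsidy, sellers receive ps = pb + 28 for each unit, where pb is the price buyers pay.
On the curves, pb = 238/3 - (1/3)q and ps = 47.25 + 0.25q; the wedge ps − pb = 28 gives 47.25 + 0.25q − (238/3 - (1/3)q) = 28, so q' = 103.
Then pb = 238/3 − (1/3)·103 = 45 and ps = 47.25 + 0.25·103 = 73.
The subsidy expands output by 103 − 55 = 48 past the efficient level; on those units the gap between marginal cost and willingness to pay runs from 0 up to 28.
DWL = ½ × 28 × 48 = 672.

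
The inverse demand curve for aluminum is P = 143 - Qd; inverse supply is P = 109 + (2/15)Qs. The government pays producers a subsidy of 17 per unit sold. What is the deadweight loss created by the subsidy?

Pre-subsidy: 143 - Q = 109 + (2/15)Q gives Q* = 30 and P* = 113.
With the subsidy, sellers receive Ps = Pb + 17 for each unit, where Pb is the price buyers pay.
On the curves, Pb = 143 - Q and Ps = 109 + (2/15)Q; the wedge Ps − Pb = 17 gives 109 + (2/15)Q − (143 - Q) = 17, so Q' = 45.
Then Pb = 143 − 1·45 = 98 and Ps = 109 + (2/15)·45 = 115.
The subsidy expands output by 45 − 30 = 15 past the efficient level; on those units the gap between marginal cost and willingness to pay runs from 0 up to 17.
DWL = ½ × 17 × 15 = 127.5.

Deadweight loss = 127.5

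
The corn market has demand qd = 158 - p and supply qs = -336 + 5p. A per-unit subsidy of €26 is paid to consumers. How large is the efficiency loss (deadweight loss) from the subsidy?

Pre-subsidy: 158 - p = -336 + 5p gives p* = 247/3, q* = 227/3.
With the rebate, buyers effectively pay pb = ps − 26, where ps is the price sellers receive.
Demand in terms of ps becomes qd = 158 − 1(ps − 26) = 184 - ps. Setting this equal to supply: 184 - ps = -336 + 5ps, so ps = 260/3.
Buyers pay pb = 260/3 − 26 = 182/3; q' = -336 + 5·(260/3) = 292/3.
The subsidy expands output by 292/3 − 227/3 = 65/3 past the efficient level; on those units the gap between marginal cost and willingness to pay runs from 0 up to 26.
DWL = ½ × 26 × 65/3 = 845/3.

Deadweight loss = 845/3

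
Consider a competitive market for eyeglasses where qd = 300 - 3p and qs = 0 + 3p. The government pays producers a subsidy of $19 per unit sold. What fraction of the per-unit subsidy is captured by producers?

Producer share = 0.5

Pre-subsidy: 300 - 3p = 0 + 3p gives p* = 50, q* = 150.
With the subsidy, sellers receive ps = pb + 19 for each unit, where pb is the price buyers pay.
Supply in terms of pb becomes qs = 0 + 3(pb + 19) = 57 + 3pb. Setting this equal to demand: 300 - 3pb = 57 + 3pb, so pb = 40.5.
Sellers receive ps = 40.5 + 19 = 59.5; q' = 300 − 3·40.5 = 178.5.
Buyers' price falls by p* − pb = 50 − 40.5 = 9.5; sellers' price rises by ps − p* = 59.5 − 50 = 9.5.
So producers capture 9.5/19 = 0.5 of each unit of subsidy.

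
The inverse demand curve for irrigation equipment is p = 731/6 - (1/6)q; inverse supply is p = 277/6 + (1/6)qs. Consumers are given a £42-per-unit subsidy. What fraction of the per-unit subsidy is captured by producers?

Pre-subsidy: 731/6 - (1/6)q = 277/6 + (1/6)q gives q* = 227 and p* = 84.
With the rebate, buyers effectively pay pb = ps − 42, where ps is the price sellers receive.
On the curves, pb = 731/6 - (1/6)q and ps = 277/6 + (1/6)q; the wedge ps − pb = 42 gives 277/6 + (1/6)q − (731/6 - (1/6)q) = 42, so q' = 353.
Then pb = 731/6 − (1/6)·353 = 63 and ps = 277/6 + (1/6)·353 = 105.
Buyers' price falls by p* − pb = 84 − 63 = 21; sellers' price rises by ps − p* = 105 − 84 = 21.
So producers capture 21/42 = 0.5 of each unit of subsidy.

Producer share = 0.5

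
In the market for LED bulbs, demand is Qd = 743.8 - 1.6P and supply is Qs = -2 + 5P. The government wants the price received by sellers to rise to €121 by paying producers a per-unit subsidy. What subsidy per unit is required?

Required subsidy s = €33 per unit

At a seller price of 121, quantity supplied is -2 + 5·121 = 603.
Buyers absorb 603 only when they pay Pb with 743.8 − 1.6·Pb = 603, i.e. Pb = 88.
s = Ps − Pb = 121 − 88 = 33.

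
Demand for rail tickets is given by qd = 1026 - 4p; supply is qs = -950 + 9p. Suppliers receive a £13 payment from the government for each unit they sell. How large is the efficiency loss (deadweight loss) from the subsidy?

Deadweight loss = £234

Pre-subsidy: 1026 - 4p = -950 + 9p gives p* = 152, q* = 418.
With the subsidy, sellers receive ps = pb + 13 for each unit, where pb is the price buyers pay.
Supply in terms of pb becomes qs = -950 + 9(pb + 13) = -833 + 9pb. Setting this equal to demand: 1026 - 4pb = -833 + 9pb, so pb = 143.
Sellers receive ps = 143 + 13 = 156; q' = 1026 − 4·143 = 454.
The subsidy expands output by 454 − 418 = 36 past the efficient level; on those units the gap between marginal cost and willingness to pay runs from 0 up to 13.
DWL = ½ × 13 × 36 = 234.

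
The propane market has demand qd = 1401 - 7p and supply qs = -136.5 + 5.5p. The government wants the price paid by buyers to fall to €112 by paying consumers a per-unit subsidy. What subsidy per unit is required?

At a buyer price of 112, quantity demanded is 1401 − 7·112 = 617.
Sellers supply 617 only when they receive ps with -136.5 + 5.5·ps = 617, i.e. ps = 137.
s = ps − pb = 137 − 112 = 25.

Required subsidy s = €25 per unit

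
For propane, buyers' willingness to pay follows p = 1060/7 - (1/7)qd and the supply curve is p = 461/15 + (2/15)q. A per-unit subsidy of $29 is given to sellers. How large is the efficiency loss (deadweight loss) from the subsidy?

Pre-subsidy: 1060/7 - (1/7)q = 461/15 + (2/15)q gives q* = 437 and p* = 89.
With the subsidy, sellers receive ps = pb + 29 for each unit, where pb is the price buyers pay.
On the curves, pb = 1060/7 - (1/7)q and ps = 461/15 + (2/15)q; the wedge ps − pb = 29 gives 461/15 + (2/15)q − (1060/7 - (1/7)q) = 29, so q' = 542.
Then pb = 1060/7 − (1/7)·542 = 74 and ps = 461/15 + (2/15)·542 = 103.
The subsidy expands output by 542 − 437 = 105 past the efficient level; on those units the gap between marginal cost and willingness to pay runs from 0 up to 29.
DWL = ½ × 29 × 105 = 1522.5.

Deadweight loss = $1522.5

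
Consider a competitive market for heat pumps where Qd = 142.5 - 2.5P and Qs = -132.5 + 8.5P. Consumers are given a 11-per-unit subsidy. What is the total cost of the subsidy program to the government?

Pre-subsidy: 142.5 - 2.5P = -132.5 + 8.5P gives P* = 25, Q* = 80.
With the rebate, buyers effectively pay Pb = Ps − 11, where Ps is the price sellers receive.
Demand in terms of Ps becomes Qd = 142.5 − 2.5(Ps − 11) = 170 - 2.5Ps. Setting this equal to supply: 170 - 2.5Ps = -132.5 + 8.5Ps, so Ps = 27.5.
Buyers pay Pb = 27.5 − 11 = 16.5; Q' = -132.5 + 8.5·27.5 = 101.25.
Government outlay = subsidy × quantity = 11 × 101.25 = 1113.75.

Government cost = 1113.75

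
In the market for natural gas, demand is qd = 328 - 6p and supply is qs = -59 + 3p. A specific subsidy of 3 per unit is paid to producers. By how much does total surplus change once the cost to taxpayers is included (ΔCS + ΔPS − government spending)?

Pre-subsidy: 328 - 6p = -59 + 3p gives p* = 43, q* = 70.
With the subsidy, sellers receive ps = pb + 3 for each unit, where pb is the price buyers pay.
Supply in terms of pb becomes qs = -59 + 3(pb + 3) = -50 + 3pb. Setting this equal to demand: 328 - 6pb = -50 + 3pb, so pb = 42.
Sellers receive ps = 42 + 3 = 45; q' = 328 − 6·42 = 76.
ΔCS = ½(70 + 76)(43 − 42) = 73; ΔPS = ½(70 + 76)(45 − 43) = 146.
Government spending = 3 × 76 = 228.
Net change = 73 + 146 − 228 = -9. The loss equals the DWL triangle ½·3·6.

Net change in total surplus = -9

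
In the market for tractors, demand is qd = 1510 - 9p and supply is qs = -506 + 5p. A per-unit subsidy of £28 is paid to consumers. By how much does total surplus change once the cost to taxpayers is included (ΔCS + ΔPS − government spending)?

Pre-subsidy: 1510 - 9p = -506 + 5p gives p* = 144, q* = 214.
With the rebate, buyers effectively pay pb = ps − 28, where ps is the price sellers receive.
Demand in terms of ps becomes qd = 1510 − 9(ps − 28) = 1762 - 9ps. Setting this equal to supply: 1762 - 9ps = -506 + 5ps, so ps = 162.
Buyers pay pb = 162 − 28 = 134; q' = -506 + 5·162 = 304.
ΔCS = ½(214 + 304)(144 − 134) = 2590; ΔPS = ½(214 + 304)(162 − 144) = 4662.
Government spending = 28 × 304 = 8512.
Net change = 2590 + 4662 − 8512 = -1260. The loss equals the DWL triangle ½·28·90.

Net change in total surplus = -£1260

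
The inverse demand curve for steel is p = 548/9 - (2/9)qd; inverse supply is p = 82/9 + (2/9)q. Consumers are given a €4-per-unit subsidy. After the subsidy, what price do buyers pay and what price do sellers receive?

Pre-subsidy: 548/9 - (2/9)q = 82/9 + (2/9)q gives q* = 116.5 and p* = 35.
With the rebate, buyers effectively pay pb = ps − 4, where ps is the price sellers receive.
On the curves, pb = 548/9 - (2/9)q and ps = 82/9 + (2/9)q; the wedge ps − pb = 4 gives 82/9 + (2/9)q − (548/9 - (2/9)q) = 4, so q' = 125.5.
Then pb = 548/9 − (2/9)·125.5 = 33 and ps = 82/9 + (2/9)·125.5 = 37.

Buyers pay €33; sellers receive €37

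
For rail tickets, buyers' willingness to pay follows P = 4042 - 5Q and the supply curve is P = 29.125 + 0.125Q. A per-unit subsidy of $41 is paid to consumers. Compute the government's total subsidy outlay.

Government cost = $32431

Pre-subsidy: 4042 - 5Q = 29.125 + 0.125Q gives Q* = 783 and P* = 127.
With the rebate, buyers effectively pay Pb = Ps − 41, where Ps is the price sellers receive.
On the curves, Pb = 4042 - 5Q and Ps = 29.125 + 0.125Q; the wedge Ps − Pb = 41 gives 29.125 + 0.125Q − (4042 - 5Q) = 41, so Q' = 791.
Then Pb = 4042 − 5·791 = 87 and Ps = 29.125 + 0.125·791 = 128.
Government outlay = subsidy × quantity = 41 × 791 = 32431.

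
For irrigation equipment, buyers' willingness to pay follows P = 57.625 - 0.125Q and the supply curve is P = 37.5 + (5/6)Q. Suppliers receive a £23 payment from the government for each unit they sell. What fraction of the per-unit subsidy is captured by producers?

Pre-subsidy: 57.625 - 0.125Q = 37.5 + (5/6)Q gives Q* = 21 and P* = 55.
With the subsidy, sellers receive Ps = Pb + 23 for each unit, where Pb is the price buyers pay.
On the curves, Pb = 57.625 - 0.125Q and Ps = 37.5 + (5/6)Q; the wedge Ps − Pb = 23 gives 37.5 + (5/6)Q − (57.625 - 0.125Q) = 23, so Q' = 45.
Then Pb = 57.625 − 0.125·45 = 52 and Ps = 37.5 + (5/6)·45 = 75.
Buyers' price falls by P* − Pb = 55 − 52 = 3; sellers' price rises by Ps − P* = 75 − 55 = 20.
So producers capture 20/23 = 20/23 of each unit of subsidy.

Producer share = 20/23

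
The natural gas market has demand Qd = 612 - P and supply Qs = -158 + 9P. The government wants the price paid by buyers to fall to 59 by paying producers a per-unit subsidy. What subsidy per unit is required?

Required subsidy s = 20 per unit

At a buyer price of 59, quantity demanded is 612 − 1·59 = 553.
Sellers supply 553 only when they receive Ps with -158 + 9·Ps = 553, i.e. Ps = 79.
s = Ps − Pb = 79 − 59 = 20.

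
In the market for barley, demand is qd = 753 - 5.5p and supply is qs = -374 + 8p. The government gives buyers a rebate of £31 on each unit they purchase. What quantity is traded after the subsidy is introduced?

q' = 3554/9

Pre-subsidy: 753 - 5.5p = -374 + 8p gives p* = 2254/27, q* = 7934/27.
With the rebate, buyers effectively pay pb = ps − 31, where ps is the price sellers receive.
Demand in terms of ps becomes qd = 753 − 5.5(ps − 31) = 923.5 - 5.5ps. Setting this equal to supply: 923.5 - 5.5ps = -374 + 8ps, so ps = 865/9.
Buyers pay pb = 865/9 − 31 = 586/9; q' = -374 + 8·(865/9) = 3554/9.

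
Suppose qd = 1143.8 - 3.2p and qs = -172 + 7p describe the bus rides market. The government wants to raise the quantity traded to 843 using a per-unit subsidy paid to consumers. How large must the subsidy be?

At q = 843, invert demand for the buyer price: pb = (1143.8 − 843)/3.2 = 94; invert supply for the seller price: ps = (843 − (-172))/7 = 145.
The subsidy must fill the gap: s = ps − pb = 145 − 94 = 51.

Required subsidy s = 51 per unit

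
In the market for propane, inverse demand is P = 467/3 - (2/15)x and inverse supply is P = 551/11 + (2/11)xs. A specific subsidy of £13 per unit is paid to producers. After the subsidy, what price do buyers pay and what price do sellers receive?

Pre-subsidy: 467/3 - (2/15)x = 551/11 + (2/11)x gives x* = 335 and P* = 111.
With the subsidy, sellers receive Ps = Pb + 13 for each unit, where Pb is the price buyers pay.
On the curves, Pb = 467/3 - (2/15)x and Ps = 551/11 + (2/11)x; the wedge Ps − Pb = 13 gives 551/11 + (2/11)x − (467/3 - (2/15)x) = 13, so x' = 376.25.
Then Pb = 467/3 − (2/15)·376.25 = 105.5 and Ps = 551/11 + (2/11)·376.25 = 118.5.

Buyers pay £105.5; sellers receive £118.5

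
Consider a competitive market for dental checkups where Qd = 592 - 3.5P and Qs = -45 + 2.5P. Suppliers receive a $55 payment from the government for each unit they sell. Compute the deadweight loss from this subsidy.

Pre-subsidy: 592 - 3.5P = -45 + 2.5P gives P* = 637/6, Q* = 2645/12.
With the subsidy, sellers receive Ps = Pb + 55 for each unit, where Pb is the price buyers pay.
Supply in terms of Pb becomes Qs = -45 + 2.5(Pb + 55) = 92.5 + 2.5Pb. Setting this equal to demand: 592 - 3.5Pb = 92.5 + 2.5Pb, so Pb = 83.25.
Sellers receive Ps = 83.25 + 55 = 138.25; Q' = 592 − 3.5·83.25 = 300.625.
The subsidy expands output by 300.625 − 2645/12 = 1925/24 past the efficient level; on those units the gap between marginal cost and willingness to pay runs from 0 up to 55.
DWL = ½ × 55 × 1925/24 = 105875/48.

Deadweight loss = 105875/48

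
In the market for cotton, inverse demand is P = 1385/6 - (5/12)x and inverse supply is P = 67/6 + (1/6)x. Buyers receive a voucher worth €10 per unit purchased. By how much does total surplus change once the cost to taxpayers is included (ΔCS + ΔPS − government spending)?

Net change in total surplus = -600/7

Pre-subsidy: 1385/6 - (5/12)x = 67/6 + (1/6)x gives x* = 2636/7 and P* = 1035/14.
With the rebate, buyers effectively pay Pb = Ps − 10, where Ps is the price sellers receive.
On the curves, Pb = 1385/6 - (5/12)x and Ps = 67/6 + (1/6)x; the wedge Ps − Pb = 10 gives 67/6 + (1/6)x − (1385/6 - (5/12)x) = 10, so x' = 2756/7.
Then Pb = 1385/6 − (5/12)·(2756/7) = 935/14 and Ps = 67/6 + (1/6)·(2756/7) = 1075/14.
ΔCS = ½(2636/7 + 2756/7)(1035/14 − 935/14) = 134800/49; ΔPS = ½(2636/7 + 2756/7)(1075/14 − 1035/14) = 53920/49.
Government spending = 10 × 2756/7 = 27560/7.
Net change = 134800/49 + 53920/49 − 27560/7 = -600/7. The loss equals the DWL triangle ½·10·120/7.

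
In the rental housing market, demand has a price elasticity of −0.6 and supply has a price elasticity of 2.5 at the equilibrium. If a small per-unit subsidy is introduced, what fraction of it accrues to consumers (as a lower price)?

Consumer share = 25/31

For a small subsidy around the equilibrium, the benefit split depends on the relative slopes, which at a point are proportional to the elasticities.
Buyer share = εs/(εs + |εd|) = 2.5/(2.5 + 0.6) = 25/31; seller share = |εd|/(εs + |εd|) = 6/31.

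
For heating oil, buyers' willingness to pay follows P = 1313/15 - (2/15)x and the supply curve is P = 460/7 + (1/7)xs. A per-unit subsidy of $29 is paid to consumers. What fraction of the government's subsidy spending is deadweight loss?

Pre-subsidy: 1313/15 - (2/15)x = 460/7 + (1/7)x gives x* = 79 and P* = 77.
With the rebate, buyers effectively pay Pb = Ps − 29, where Ps is the price sellers receive.
On the curves, Pb = 1313/15 - (2/15)x and Ps = 460/7 + (1/7)x; the wedge Ps − Pb = 29 gives 460/7 + (1/7)x − (1313/15 - (2/15)x) = 29, so x' = 184.
Then Pb = 1313/15 − (2/15)·184 = 63 and Ps = 460/7 + (1/7)·184 = 92.
ΔCS = ½(79 + 184)(77 − 63) = 1841; ΔPS = ½(79 + 184)(92 − 77) = 1972.5.
Government spending = 29 × 184 = 5336.
DWL = ½ × 29 × (184 − 79) = 1522.5; fraction = 1522.5 / 5336 = 105/368.

DWL / government spending = 105/368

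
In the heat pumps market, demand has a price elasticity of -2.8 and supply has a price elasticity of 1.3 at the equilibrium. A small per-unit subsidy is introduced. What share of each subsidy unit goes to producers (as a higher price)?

Producer share = 28/41

For a small subsidy around the equilibrium, the benefit split depends on the relative slopes, which at a point are proportional to the elasticities.
Buyer share = εs/(εs + |εd|) = 1.3/(1.3 + 2.8) = 13/41; seller share = |εd|/(εs + |εd|) = 28/41.
So producers capture 28/41 of the subsidy.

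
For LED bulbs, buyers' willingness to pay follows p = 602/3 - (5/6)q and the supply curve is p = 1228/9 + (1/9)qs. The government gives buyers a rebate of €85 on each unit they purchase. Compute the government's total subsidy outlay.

Government cost = €13430

Pre-subsidy: 602/3 - (5/6)q = 1228/9 + (1/9)q gives q* = 68 and p* = 144.
With the rebate, buyers effectively pay pb = ps − 85, where ps is the price sellers receive.
On the curves, pb = 602/3 - (5/6)q and ps = 1228/9 + (1/9)q; the wedge ps − pb = 85 gives 1228/9 + (1/9)q − (602/3 - (5/6)q) = 85, so q' = 158.
Then pb = 602/3 − (5/6)·158 = 69 and ps = 1228/9 + (1/9)·158 = 154.
Government outlay = subsidy × quantity = 85 × 158 = 13430.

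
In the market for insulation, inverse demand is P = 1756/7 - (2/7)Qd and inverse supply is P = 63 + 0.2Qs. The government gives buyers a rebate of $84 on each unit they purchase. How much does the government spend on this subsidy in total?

Government cost = 799260/17

Pre-subsidy: 1756/7 - (2/7)Q = 63 + 0.2Q gives Q* = 6575/17 and P* = 2386/17.
With the rebate, buyers effectively pay Pb = Ps − 84, where Ps is the price sellers receive.
On the curves, Pb = 1756/7 - (2/7)Q and Ps = 63 + 0.2Q; the wedge Ps − Pb = 84 gives 63 + 0.2Q − (1756/7 - (2/7)Q) = 84, so Q' = 9515/17.
Then Pb = 1756/7 − (2/7)·(9515/17) = 1546/17 and Ps = 63 + 0.2·(9515/17) = 2974/17.
Government outlay = subsidy × quantity = 84 × 9515/17 = 799260/17.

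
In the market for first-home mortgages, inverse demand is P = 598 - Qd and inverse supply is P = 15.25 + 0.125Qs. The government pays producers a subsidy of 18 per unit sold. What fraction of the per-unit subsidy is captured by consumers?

Consumer share = 8/9

Pre-subsidy: 598 - Q = 15.25 + 0.125Q gives Q* = 518 and P* = 80.
With the subsidy, sellers receive Ps = Pb + 18 for each unit, where Pb is the price buyers pay.
On the curves, Pb = 598 - Q and Ps = 15.25 + 0.125Q; the wedge Ps − Pb = 18 gives 15.25 + 0.125Q − (598 - Q) = 18, so Q' = 534.
Then Pb = 598 − 1·534 = 64 and Ps = 15.25 + 0.125·534 = 82.
Buyers' price falls by P* − Pb = 80 − 64 = 16; sellers' price rises by Ps − P* = 82 − 80 = 2.
So consumers capture 16/18 = 8/9 of each unit of subsidy.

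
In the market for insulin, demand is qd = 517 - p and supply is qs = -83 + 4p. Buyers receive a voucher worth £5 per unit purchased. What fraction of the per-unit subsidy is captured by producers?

Pre-subsidy: 517 - p = -83 + 4p gives p* = 120, q* = 397.
With the rebate, buyers effectively pay pb = ps − 5, where ps is the price sellers receive.
Demand in terms of ps becomes qd = 517 − 1(ps − 5) = 522 - ps. Setting this equal to supply: 522 - ps = -83 + 4ps, so ps = 121.
Buyers pay pb = 121 − 5 = 116; q' = -83 + 4·121 = 401.
Buyers' price falls by p* − pb = 120 − 116 = 4; sellers' price rises by ps − p* = 121 − 120 = 1.
So producers capture 1/5 = 0.2 of each unit of subsidy.

Producer share = 0.2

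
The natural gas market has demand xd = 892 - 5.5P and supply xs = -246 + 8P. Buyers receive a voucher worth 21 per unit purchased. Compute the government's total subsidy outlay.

Government cost = 93898/9

Pre-subsidy: 892 - 5.5P = -246 + 8P gives P* = 2276/27, x* = 11566/27.
With the rebate, buyers effectively pay Pb = Ps − 21, where Ps is the price sellers receive.
Demand in terms of Ps becomes xd = 892 − 5.5(Ps − 21) = 1007.5 - 5.5Ps. Setting this equal to supply: 1007.5 - 5.5Ps = -246 + 8Ps, so Ps = 2507/27.
Buyers pay Pb = 2507/27 − 21 = 1940/27; x' = -246 + 8·(2507/27) = 13414/27.
Government outlay = subsidy × quantity = 21 × 13414/27 = 93898/9.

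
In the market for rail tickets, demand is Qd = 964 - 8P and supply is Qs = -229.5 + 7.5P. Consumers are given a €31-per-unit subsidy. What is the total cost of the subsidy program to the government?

Government cost = €14508

Pre-subsidy: 964 - 8P = -229.5 + 7.5P gives P* = 77, Q* = 348.
With the rebate, buyers effectively pay Pb = Ps − 31, where Ps is the price sellers receive.
Demand in terms of Ps becomes Qd = 964 − 8(Ps − 31) = 1212 - 8Ps. Setting this equal to supply: 1212 - 8Ps = -229.5 + 7.5Ps, so Ps = 93.
Buyers pay Pb = 93 − 31 = 62; Q' = -229.5 + 7.5·93 = 468.
Government outlay = subsidy × quantity = 31 × 468 = 14508.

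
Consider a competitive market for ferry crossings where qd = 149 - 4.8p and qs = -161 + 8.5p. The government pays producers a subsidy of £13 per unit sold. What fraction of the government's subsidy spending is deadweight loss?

DWL / government spending = 2652/10241

Pre-subsidy: 149 - 4.8p = -161 + 8.5p gives p* = 3100/133, q* = 4937/133.
With the subsidy, sellers receive ps = pb + 13 for each unit, where pb is the price buyers pay.
Supply in terms of pb becomes qs = -161 + 8.5(pb + 13) = -50.5 + 8.5pb. Setting this equal to demand: 149 - 4.8pb = -50.5 + 8.5pb, so pb = 15.
Sellers receive ps = 15 + 13 = 28; q' = 149 − 4.8·15 = 77.
ΔCS = ½(4937/133 + 77)(3100/133 − 15) = 8385845/17689; ΔPS = ½(4937/133 + 77)(28 − 3100/133) = 4735536/17689.
Government spending = 13 × 77 = 1001.
DWL = ½ × 13 × (77 − 4937/133) = 34476/133; fraction = (34476/133) / 1001 = 2652/10241.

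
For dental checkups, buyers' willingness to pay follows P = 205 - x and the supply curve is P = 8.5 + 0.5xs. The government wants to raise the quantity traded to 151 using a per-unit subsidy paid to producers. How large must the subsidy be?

Required subsidy s = 30 per unit

At x = 151, from the demand curve buyers pay Pb = 205 − 1·151 = 54; from the supply curve sellers need Ps = 8.5 + 0.5·151 = 84.
The subsidy must fill the gap: s = Ps − Pb = 84 − 54 = 30.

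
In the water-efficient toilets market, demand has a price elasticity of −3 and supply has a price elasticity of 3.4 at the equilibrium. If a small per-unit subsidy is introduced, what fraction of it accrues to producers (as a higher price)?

Producer share = 0.46875

For a small subsidy around the equilibrium, the benefit split depends on the relative slopes, which at a point are proportional to the elasticities.
Buyer share = εs/(εs + |εd|) = 3.4/(3.4 + 3) = 0.53125; seller share = |εd|/(εs + |εd|) = 0.46875.
So producers capture 0.46875 of the subsidy.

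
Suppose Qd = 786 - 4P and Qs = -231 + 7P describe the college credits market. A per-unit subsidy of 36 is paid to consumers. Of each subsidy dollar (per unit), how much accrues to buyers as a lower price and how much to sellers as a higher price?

Buyers gain 252/11 per unit; sellers gain 144/11 per unit

Pre-subsidy: 786 - 4P = -231 + 7P gives P* = 1017/11, Q* = 4578/11.
With the rebate, buyers effectively pay Pb = Ps − 36, where Ps is the price sellers receive.
Demand in terms of Ps becomes Qd = 786 − 4(Ps − 36) = 930 - 4Ps. Setting this equal to supply: 930 - 4Ps = -231 + 7Ps, so Ps = 1161/11.
Buyers pay Pb = 1161/11 − 36 = 765/11; Q' = -231 + 7·(1161/11) = 5586/11.
Buyers' price falls by P* − Pb = 1017/11 − 765/11 = 252/11; sellers' price rises by Ps − P* = 1161/11 − 1017/11 = 144/11.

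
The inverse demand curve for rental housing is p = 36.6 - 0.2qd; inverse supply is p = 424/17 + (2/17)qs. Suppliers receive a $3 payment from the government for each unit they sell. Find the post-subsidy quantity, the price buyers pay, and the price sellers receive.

Pre-subsidy: 36.6 - 0.2q = 424/17 + (2/17)q gives q* = 991/27 and p* = 790/27.
With the subsidy, sellers receive ps = pb + 3 for each unit, where pb is the price buyers pay.
On the curves, pb = 36.6 - 0.2q and ps = 424/17 + (2/17)q; the wedge ps − pb = 3 gives 424/17 + (2/17)q − (36.6 - 0.2q) = 3, so q' = 1246/27.
Then pb = 36.6 − 0.2·(1246/27) = 739/27 and ps = 424/17 + (2/17)·(1246/27) = 820/27.

q' = 1246/27; buyers pay 739/27; sellers receive 820/27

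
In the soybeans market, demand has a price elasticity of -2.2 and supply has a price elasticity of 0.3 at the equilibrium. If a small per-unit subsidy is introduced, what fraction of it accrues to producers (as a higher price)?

Producer share = 0.88

For a small subsidy around the equilibrium, the benefit split depends on the relative slopes, which at a point are proportional to the elasticities.
Buyer share = εs/(εs + |εd|) = 0.3/(0.3 + 2.2) = 0.12; seller share = |εd|/(εs + |εd|) = 0.88.
So producers capture 0.88 of the subsidy.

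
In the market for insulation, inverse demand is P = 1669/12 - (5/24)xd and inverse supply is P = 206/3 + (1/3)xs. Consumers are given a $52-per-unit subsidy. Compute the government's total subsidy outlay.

Government cost = $11752

Pre-subsidy: 1669/12 - (5/24)x = 206/3 + (1/3)x gives x* = 130 and P* = 112.
With the rebate, buyers effectively pay Pb = Ps − 52, where Ps is the price sellers receive.
On the curves, Pb = 1669/12 - (5/24)x and Ps = 206/3 + (1/3)x; the wedge Ps − Pb = 52 gives 206/3 + (1/3)x − (1669/12 - (5/24)x) = 52, so x' = 226.
Then Pb = 1669/12 − (5/24)·226 = 92 and Ps = 206/3 + (1/3)·226 = 144.
Government outlay = subsidy × quantity = 52 × 226 = 11752.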